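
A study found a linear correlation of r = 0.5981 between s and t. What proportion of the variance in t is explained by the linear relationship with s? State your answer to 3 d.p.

r² = (0.5981)² = 0.358

0.358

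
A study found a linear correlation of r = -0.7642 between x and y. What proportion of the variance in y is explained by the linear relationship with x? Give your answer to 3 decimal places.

0.584

r² = (-0.7642)² = 0.584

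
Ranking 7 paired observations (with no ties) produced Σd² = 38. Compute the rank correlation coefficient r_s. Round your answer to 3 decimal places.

ρ = 1 − 6Σd² / [n(n²−1)] = 1 − 6×38 / (7×48)
  = 1 − 228/336 = 1 − 0.6786 ≈ 0.321

0.321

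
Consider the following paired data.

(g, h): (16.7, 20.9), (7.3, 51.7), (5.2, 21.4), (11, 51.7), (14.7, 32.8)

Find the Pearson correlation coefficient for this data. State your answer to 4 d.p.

-0.2402

n = 5, Σg = 54.9, Σh = 178.5, Σg² = 696.31, Σh² = 7316.39, Σgh = 1888.58
nΣgh − ΣgΣh = 9442.9 − 9799.65 = -356.75
nΣg² − (Σg)² = 3481.55 − 3014.01 = 467.54; nΣh² − (Σh)² = 36581.95 − 31862.25 = 4719.7
r = -356.75 / √(467.54 × 4719.7) = -356.75 / 1485.4792 ≈ -0.2402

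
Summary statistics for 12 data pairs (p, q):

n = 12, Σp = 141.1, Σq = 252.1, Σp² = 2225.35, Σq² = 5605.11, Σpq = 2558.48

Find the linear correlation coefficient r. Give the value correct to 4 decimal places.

r = (nΣpq − ΣpΣq) / √[(nΣp² − (Σp)²)(nΣq² − (Σq)²)]
Numerator: 12×2558.48 − 141.1×252.1 = -4869.55
Denominator: √[(26704.2 − 19909.21)(67261.32 − 63554.41)] = √[6794.99 × 3706.91] = 5018.8063
r = -4869.55 / 5018.8063 ≈ -0.9703

-0.9703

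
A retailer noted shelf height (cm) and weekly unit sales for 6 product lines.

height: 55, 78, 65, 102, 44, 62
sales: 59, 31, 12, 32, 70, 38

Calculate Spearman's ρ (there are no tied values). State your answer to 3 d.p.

Rank height: 2, 5, 4, 6, 1, 3
Rank sales: 5, 2, 1, 3, 6, 4
d = rank(height) − rank(sales): -3, 3, 3, 3, -5, -1; Σd² = 62
ρ = 1 − 6Σd² / [n(n²−1)] = 1 − 6×62 / (6×35) = 1 − 372/210 ≈ -0.771

-0.771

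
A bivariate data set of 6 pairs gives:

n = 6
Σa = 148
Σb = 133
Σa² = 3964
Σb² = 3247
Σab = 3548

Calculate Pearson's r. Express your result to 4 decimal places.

0.8736

r = (nΣab − ΣaΣb) / √[(nΣa² − (Σa)²)(nΣb² − (Σb)²)]
Numerator: 6×3548 − 148×133 = 1604
Denominator: √[(23784 − 21904)(19482 − 17689)] = √[1880 × 1793] = 1835.9847
r = 1604 / 1835.9847 ≈ 0.8736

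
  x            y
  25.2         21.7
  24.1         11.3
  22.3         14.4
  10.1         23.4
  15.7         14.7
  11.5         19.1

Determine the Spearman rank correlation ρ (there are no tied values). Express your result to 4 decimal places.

Rank x: 6, 5, 4, 1, 3, 2
Rank y: 5, 1, 2, 6, 3, 4
d = rank(x) − rank(y): 1, 4, 2, -5, 0, -2; Σd² = 50
ρ = 1 − 6Σd² / [n(n²−1)] = 1 − 6×50 / (6×35) = 1 − 300/210 ≈ -0.4286

-0.4286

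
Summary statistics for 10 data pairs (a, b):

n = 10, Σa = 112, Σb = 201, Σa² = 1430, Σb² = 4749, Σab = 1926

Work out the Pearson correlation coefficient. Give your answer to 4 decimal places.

r = (nΣab − ΣaΣb) / √[(nΣa² − (Σa)²)(nΣb² − (Σb)²)]
Numerator: 10×1926 − 112×201 = -3252
Denominator: √[(14300 − 12544)(47490 − 40401)] = √[1756 × 7089] = 3528.2126
r = -3252 / 3528.2126 ≈ -0.9217

-0.9217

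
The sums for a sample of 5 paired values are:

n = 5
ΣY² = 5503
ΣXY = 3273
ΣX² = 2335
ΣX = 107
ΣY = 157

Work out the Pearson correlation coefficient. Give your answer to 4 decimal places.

r = (nΣXY − ΣXΣY) / √[(nΣX² − (ΣX)²)(nΣY² − (ΣY)²)]
Numerator: 5×3273 − 107×157 = -434
Denominator: √[(11675 − 11449)(27515 − 24649)] = √[226 × 2866] = 804.8081
r = -434 / 804.8081 ≈ -0.5393

-0.5393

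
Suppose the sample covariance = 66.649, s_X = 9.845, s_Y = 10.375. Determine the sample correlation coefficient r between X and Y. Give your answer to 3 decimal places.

0.653

r = Cov(X,Y) / (s_X · s_Y) = 66.649 / (9.845 × 10.375)
  = 66.649 / 102.1419 ≈ 0.653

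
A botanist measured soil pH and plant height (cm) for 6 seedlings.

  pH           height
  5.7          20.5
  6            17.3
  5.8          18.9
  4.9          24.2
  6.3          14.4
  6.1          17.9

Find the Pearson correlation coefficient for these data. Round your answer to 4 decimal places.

-0.9649

n = 6, Σx = 34.8, Σy = 113.2, Σx² = 203.04, Σy² = 2190.16, Σxy = 648.76
nΣxy − ΣxΣy = 3892.56 − 3939.36 = -46.8
nΣx² − (Σx)² = 1218.24 − 1211.04 = 7.2; nΣy² − (Σy)² = 13140.96 − 12814.24 = 326.72
r = -46.8 / √(7.2 × 326.72) = -46.8 / 48.5014 ≈ -0.9649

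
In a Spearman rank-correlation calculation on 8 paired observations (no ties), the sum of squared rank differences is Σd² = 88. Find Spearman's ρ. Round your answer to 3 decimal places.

-0.048

ρ = 1 − 6Σd² / [n(n²−1)] = 1 − 6×88 / (8×63)
  = 1 − 528/504 = 1 − 1.0476 ≈ -0.048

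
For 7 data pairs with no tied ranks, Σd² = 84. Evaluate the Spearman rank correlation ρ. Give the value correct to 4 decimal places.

-0.5000

ρ = 1 − 6Σd² / [n(n²−1)] = 1 − 6×84 / (7×48)
  = 1 − 504/336 = 1 − 1.50000 ≈ -0.5000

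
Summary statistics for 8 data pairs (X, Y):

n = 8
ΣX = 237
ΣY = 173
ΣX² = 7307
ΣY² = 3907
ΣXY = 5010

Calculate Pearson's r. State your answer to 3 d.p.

-0.529

r = (nΣXY − ΣXΣY) / √[(nΣX² − (ΣX)²)(nΣY² − (ΣY)²)]
Numerator: 8×5010 − 237×173 = -921
Denominator: √[(58456 − 56169)(31256 − 29929)] = √[2287 × 1327] = 1742.0818
r = -921 / 1742.0818 ≈ -0.529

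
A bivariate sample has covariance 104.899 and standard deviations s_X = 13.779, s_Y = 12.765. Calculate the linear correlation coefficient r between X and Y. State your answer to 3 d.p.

0.596

r = Cov(X,Y) / (s_X · s_Y) = 104.899 / (13.779 × 12.765)
  = 104.899 / 175.8889 ≈ 0.596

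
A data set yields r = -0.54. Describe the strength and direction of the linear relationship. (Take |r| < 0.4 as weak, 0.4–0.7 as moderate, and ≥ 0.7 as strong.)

r = -0.54 < 0 so the relationship is negative.
|r| = 0.54, which falls in the moderate range.

moderate negative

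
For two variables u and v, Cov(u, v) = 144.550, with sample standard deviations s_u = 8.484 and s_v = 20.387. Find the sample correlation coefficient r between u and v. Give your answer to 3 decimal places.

r = Cov(u,v) / (s_u · s_v) = 144.550 / (8.484 × 20.387)
  = 144.550 / 172.9633 ≈ 0.836

0.836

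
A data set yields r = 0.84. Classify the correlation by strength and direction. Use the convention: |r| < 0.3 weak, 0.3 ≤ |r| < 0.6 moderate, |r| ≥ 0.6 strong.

r = 0.84 > 0 so the relationship is positive.
|r| = 0.84, which falls in the strong range.

strong positive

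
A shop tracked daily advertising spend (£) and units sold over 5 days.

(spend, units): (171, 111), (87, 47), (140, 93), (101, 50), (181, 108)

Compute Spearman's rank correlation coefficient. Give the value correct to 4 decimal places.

Rank spend: 4, 1, 3, 2, 5
Rank units: 5, 1, 3, 2, 4
d = rank(spend) − rank(units): -1, 0, 0, 0, 1; Σd² = 2
ρ = 1 − 6Σd² / [n(n²−1)] = 1 − 6×2 / (5×24) = 1 − 12/120 ≈ 0.9000

0.9000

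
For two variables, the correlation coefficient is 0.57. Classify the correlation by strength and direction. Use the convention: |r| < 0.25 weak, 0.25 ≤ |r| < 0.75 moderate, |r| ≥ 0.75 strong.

moderate positive

r = 0.57 > 0 so the relationship is positive.
|r| = 0.57, which falls in the moderate range.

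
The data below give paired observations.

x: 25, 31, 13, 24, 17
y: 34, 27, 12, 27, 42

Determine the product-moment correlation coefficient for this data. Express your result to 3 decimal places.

n = 5, Σx = 110, Σy = 142, Σx² = 2620, Σy² = 4522, Σxy = 3205
nΣxy − ΣxΣy = 16025 − 15620 = 405
nΣx² − (Σx)² = 13100 − 12100 = 1000; nΣy² − (Σy)² = 22610 − 20164 = 2446
r = 405 / √(1000 × 2446) = 405 / 1563.9693 ≈ 0.259

0.259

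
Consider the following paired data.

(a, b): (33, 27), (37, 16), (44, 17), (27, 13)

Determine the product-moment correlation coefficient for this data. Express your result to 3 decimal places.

n = 4, Σa = 141, Σb = 73, Σa² = 5123, Σb² = 1443, Σab = 2582
nΣab − ΣaΣb = 10328 − 10293 = 35
nΣa² − (Σa)² = 20492 − 19881 = 611; nΣb² − (Σb)² = 5772 − 5329 = 443
r = 35 / √(611 × 443) = 35 / 520.2624 ≈ 0.067

0.067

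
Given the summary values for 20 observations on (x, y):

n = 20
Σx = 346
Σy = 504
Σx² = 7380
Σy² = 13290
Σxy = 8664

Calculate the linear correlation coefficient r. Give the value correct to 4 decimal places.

-0.0609

r = (nΣxy − ΣxΣy) / √[(nΣx² − (Σx)²)(nΣy² − (Σy)²)]
Numerator: 20×8664 − 346×504 = -1104
Denominator: √[(147600 − 119716)(265800 − 254016)] = √[27884 × 11784] = 18126.9152
r = -1104 / 18126.9152 ≈ -0.0609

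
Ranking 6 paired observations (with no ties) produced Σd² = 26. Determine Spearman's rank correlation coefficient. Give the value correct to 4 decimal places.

0.2571

ρ = 1 − 6Σd² / [n(n²−1)] = 1 − 6×26 / (6×35)
  = 1 − 156/210 = 1 − 0.74286 ≈ 0.2571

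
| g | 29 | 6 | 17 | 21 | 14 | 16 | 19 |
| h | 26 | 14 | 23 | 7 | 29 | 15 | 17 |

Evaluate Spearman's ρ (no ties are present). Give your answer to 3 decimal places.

0.036

Rank g: 7, 1, 4, 6, 2, 3, 5
Rank h: 6, 2, 5, 1, 7, 3, 4
d = rank(g) − rank(h): 1, -1, -1, 5, -5, 0, 1; Σd² = 54
ρ = 1 − 6Σd² / [n(n²−1)] = 1 − 6×54 / (7×48) = 1 − 324/336 ≈ 0.036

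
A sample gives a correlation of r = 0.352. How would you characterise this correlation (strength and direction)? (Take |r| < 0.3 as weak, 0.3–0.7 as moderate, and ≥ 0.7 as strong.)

moderate positive

r = 0.352 > 0 so the relationship is positive.
|r| = 0.352, which falls in the moderate range.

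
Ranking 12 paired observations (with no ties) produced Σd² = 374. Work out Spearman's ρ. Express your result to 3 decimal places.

-0.308

ρ = 1 − 6Σd² / [n(n²−1)] = 1 − 6×374 / (12×143)
  = 1 − 2244/1716 = 1 − 1.3077 ≈ -0.308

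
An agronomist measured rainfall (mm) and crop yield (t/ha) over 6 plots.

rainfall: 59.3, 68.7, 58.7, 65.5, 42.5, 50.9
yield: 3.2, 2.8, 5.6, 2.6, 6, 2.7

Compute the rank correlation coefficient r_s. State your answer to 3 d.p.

-0.543

Rank rainfall: 4, 6, 3, 5, 1, 2
Rank yield: 4, 3, 5, 1, 6, 2
d = rank(rainfall) − rank(yield): 0, 3, -2, 4, -5, 0; Σd² = 54
ρ = 1 − 6Σd² / [n(n²−1)] = 1 − 6×54 / (6×35) = 1 − 324/210 ≈ -0.543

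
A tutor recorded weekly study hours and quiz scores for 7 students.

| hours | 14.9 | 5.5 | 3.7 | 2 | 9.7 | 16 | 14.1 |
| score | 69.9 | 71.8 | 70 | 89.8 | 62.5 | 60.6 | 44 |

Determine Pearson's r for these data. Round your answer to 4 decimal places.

n = 7, Σx = 65.9, Σy = 468.6, Σx² = 818.85, Σy² = 32519.9, Σxy = 4071.26
nΣxy − ΣxΣy = 28498.82 − 30880.74 = -2381.92
nΣx² − (Σx)² = 5731.95 − 4342.81 = 1389.14; nΣy² − (Σy)² = 227639.3 − 219585.96 = 8053.34
r = -2381.92 / √(1389.14 × 8053.34) = -2381.92 / 3344.7297 ≈ -0.7121

-0.7121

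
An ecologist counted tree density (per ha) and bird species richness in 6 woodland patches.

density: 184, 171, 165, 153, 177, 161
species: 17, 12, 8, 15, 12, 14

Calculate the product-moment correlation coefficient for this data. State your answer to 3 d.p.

n = 6, Σx = 1011, Σy = 78, Σx² = 170981, Σy² = 1062, Σxy = 13173
nΣxy − ΣxΣy = 79038 − 78858 = 180
nΣx² − (Σx)² = 1025886 − 1022121 = 3765; nΣy² − (Σy)² = 6372 − 6084 = 288
r = 180 / √(3765 × 288) = 180 / 1041.3069 ≈ 0.173

0.173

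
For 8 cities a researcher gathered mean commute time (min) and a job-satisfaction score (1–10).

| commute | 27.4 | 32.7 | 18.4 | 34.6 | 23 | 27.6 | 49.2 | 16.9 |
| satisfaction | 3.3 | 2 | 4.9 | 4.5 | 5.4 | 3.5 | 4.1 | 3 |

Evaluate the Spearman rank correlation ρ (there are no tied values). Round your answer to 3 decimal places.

-0.048

Rank commute: 4, 6, 2, 7, 3, 5, 8, 1
Rank satisfaction: 3, 1, 7, 6, 8, 4, 5, 2
d = rank(commute) − rank(satisfaction): 1, 5, -5, 1, -5, 1, 3, -1; Σd² = 88
ρ = 1 − 6Σd² / [n(n²−1)] = 1 − 6×88 / (8×63) = 1 − 528/504 ≈ -0.048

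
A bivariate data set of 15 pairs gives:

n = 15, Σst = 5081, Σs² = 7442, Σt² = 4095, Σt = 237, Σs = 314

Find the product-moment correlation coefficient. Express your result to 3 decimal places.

r = (nΣst − ΣsΣt) / √[(nΣs² − (Σs)²)(nΣt² − (Σt)²)]
Numerator: 15×5081 − 314×237 = 1797
Denominator: √[(111630 − 98596)(61425 − 56169)] = √[13034 × 5256] = 8276.8777
r = 1797 / 8276.8777 ≈ 0.217

0.217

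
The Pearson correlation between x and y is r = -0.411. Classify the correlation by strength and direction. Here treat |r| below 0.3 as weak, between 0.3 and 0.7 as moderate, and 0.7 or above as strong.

moderate negative

r = -0.411 < 0 so the relationship is negative.
|r| = 0.411, which falls in the moderate range.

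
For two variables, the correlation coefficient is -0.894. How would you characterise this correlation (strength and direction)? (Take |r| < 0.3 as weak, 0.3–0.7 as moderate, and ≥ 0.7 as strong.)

strong negative

r = -0.894 < 0 so the relationship is negative.
|r| = 0.894, which falls in the strong range.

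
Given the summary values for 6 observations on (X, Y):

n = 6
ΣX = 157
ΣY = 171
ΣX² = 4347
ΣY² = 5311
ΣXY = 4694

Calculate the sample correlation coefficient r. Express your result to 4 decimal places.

r = (nΣXY − ΣXΣY) / √[(nΣX² − (ΣX)²)(nΣY² − (ΣY)²)]
Numerator: 6×4694 − 157×171 = 1317
Denominator: √[(26082 − 24649)(31866 − 29241)] = √[1433 × 2625] = 1939.4909
r = 1317 / 1939.4909 ≈ 0.6790

0.6790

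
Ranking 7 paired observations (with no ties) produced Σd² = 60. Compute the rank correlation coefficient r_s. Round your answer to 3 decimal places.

ρ = 1 − 6Σd² / [n(n²−1)] = 1 − 6×60 / (7×48)
  = 1 − 360/336 = 1 − 1.0714 ≈ -0.071

-0.071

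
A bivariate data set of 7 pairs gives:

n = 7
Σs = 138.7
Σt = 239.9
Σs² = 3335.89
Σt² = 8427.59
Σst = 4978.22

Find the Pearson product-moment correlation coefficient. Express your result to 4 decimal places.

0.6462

r = (nΣst − ΣsΣt) / √[(nΣs² − (Σs)²)(nΣt² − (Σt)²)]
Numerator: 7×4978.22 − 138.7×239.9 = 1573.41
Denominator: √[(23351.23 − 19237.69)(58993.13 − 57552.01)] = √[4113.54 × 1441.12] = 2434.7700
r = 1573.41 / 2434.7700 ≈ 0.6462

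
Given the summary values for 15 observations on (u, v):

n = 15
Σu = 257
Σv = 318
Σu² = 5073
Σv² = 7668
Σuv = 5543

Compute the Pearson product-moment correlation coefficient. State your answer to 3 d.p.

0.120

r = (nΣuv − ΣuΣv) / √[(nΣu² − (Σu)²)(nΣv² − (Σv)²)]
Numerator: 15×5543 − 257×318 = 1419
Denominator: √[(76095 − 66049)(115020 − 101124)] = √[10046 × 13896] = 11815.2112
r = 1419 / 11815.2112 ≈ 0.120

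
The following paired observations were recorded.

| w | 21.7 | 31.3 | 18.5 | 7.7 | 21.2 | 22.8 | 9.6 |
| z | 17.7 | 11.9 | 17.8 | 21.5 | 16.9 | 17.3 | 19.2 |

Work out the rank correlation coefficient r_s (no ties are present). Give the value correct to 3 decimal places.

Rank w: 5, 7, 3, 1, 4, 6, 2
Rank z: 4, 1, 5, 7, 2, 3, 6
d = rank(w) − rank(z): 1, 6, -2, -6, 2, 3, -4; Σd² = 106
ρ = 1 − 6Σd² / [n(n²−1)] = 1 − 6×106 / (7×48) = 1 − 636/336 ≈ -0.893

-0.893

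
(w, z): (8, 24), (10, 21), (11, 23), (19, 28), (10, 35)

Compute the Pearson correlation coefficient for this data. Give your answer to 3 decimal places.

0.184

n = 5, Σw = 58, Σz = 131, Σw² = 746, Σz² = 3555, Σwz = 1537
nΣwz − ΣwΣz = 7685 − 7598 = 87
nΣw² − (Σw)² = 3730 − 3364 = 366; nΣz² − (Σz)² = 17775 − 17161 = 614
r = 87 / √(366 × 614) = 87 / 474.0506 ≈ 0.184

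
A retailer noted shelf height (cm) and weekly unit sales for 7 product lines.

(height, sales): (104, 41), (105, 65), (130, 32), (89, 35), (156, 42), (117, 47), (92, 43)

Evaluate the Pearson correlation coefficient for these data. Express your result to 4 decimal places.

-0.1200

n = 7, Σx = 793, Σy = 305, Σx² = 93151, Σy² = 13977, Σxy = 34371
nΣxy − ΣxΣy = 240597 − 241865 = -1268
nΣx² − (Σx)² = 652057 − 628849 = 23208; nΣy² − (Σy)² = 97839 − 93025 = 4814
r = -1268 / √(23208 × 4814) = -1268 / 10569.9249 ≈ -0.1200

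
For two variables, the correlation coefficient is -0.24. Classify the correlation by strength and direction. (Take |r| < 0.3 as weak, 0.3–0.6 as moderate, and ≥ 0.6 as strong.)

weak negative

r = -0.24 < 0 so the relationship is negative.
|r| = 0.24, which falls in the weak range.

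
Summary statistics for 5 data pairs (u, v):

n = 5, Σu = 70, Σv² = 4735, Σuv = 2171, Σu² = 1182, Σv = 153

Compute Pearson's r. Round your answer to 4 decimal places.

0.2797

r = (nΣuv − ΣuΣv) / √[(nΣu² − (Σu)²)(nΣv² − (Σv)²)]
Numerator: 5×2171 − 70×153 = 145
Denominator: √[(5910 − 4900)(23675 − 23409)] = √[1010 × 266] = 518.3242
r = 145 / 518.3242 ≈ 0.2797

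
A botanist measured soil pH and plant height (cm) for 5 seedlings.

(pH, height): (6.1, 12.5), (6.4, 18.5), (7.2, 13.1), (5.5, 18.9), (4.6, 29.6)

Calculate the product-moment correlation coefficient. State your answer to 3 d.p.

n = 5, Σx = 29.8, Σy = 92.6, Σx² = 181.42, Σy² = 1903.48, Σxy = 529.08
nΣxy − ΣxΣy = 2645.4 − 2759.48 = -114.08
nΣx² − (Σx)² = 907.1 − 888.04 = 19.06; nΣy² − (Σy)² = 9517.4 − 8574.76 = 942.64
r = -114.08 / √(19.06 × 942.64) = -114.08 / 134.0400 ≈ -0.851

-0.851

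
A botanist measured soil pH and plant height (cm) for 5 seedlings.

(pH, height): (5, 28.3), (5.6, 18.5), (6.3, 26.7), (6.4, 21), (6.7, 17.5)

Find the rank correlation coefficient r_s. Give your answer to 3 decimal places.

-0.700

Rank pH: 1, 2, 3, 4, 5
Rank height: 5, 2, 4, 3, 1
d = rank(pH) − rank(height): -4, 0, -1, 1, 4; Σd² = 34
ρ = 1 − 6Σd² / [n(n²−1)] = 1 − 6×34 / (5×24) = 1 − 204/120 ≈ -0.700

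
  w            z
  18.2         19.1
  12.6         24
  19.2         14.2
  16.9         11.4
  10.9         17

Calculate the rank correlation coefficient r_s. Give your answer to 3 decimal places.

-0.300

Rank w: 4, 2, 5, 3, 1
Rank z: 4, 5, 2, 1, 3
d = rank(w) − rank(z): 0, -3, 3, 2, -2; Σd² = 26
ρ = 1 − 6Σd² / [n(n²−1)] = 1 − 6×26 / (5×24) = 1 − 156/120 ≈ -0.300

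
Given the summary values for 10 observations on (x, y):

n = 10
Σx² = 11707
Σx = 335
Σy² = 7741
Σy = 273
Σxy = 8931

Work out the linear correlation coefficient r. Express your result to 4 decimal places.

r = (nΣxy − ΣxΣy) / √[(nΣx² − (Σx)²)(nΣy² − (Σy)²)]
Numerator: 10×8931 − 335×273 = -2145
Denominator: √[(117070 − 112225)(77410 − 74529)] = √[4845 × 2881] = 3736.1002
r = -2145 / 3736.1002 ≈ -0.5741

-0.5741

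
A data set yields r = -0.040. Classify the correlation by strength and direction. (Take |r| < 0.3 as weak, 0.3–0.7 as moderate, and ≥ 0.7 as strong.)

weak negative

r = -0.040 < 0 so the relationship is negative.
|r| = 0.040, which falls in the weak range.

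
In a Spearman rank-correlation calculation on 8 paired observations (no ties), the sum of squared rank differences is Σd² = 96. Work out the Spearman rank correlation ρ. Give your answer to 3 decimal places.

-0.143

ρ = 1 − 6Σd² / [n(n²−1)] = 1 − 6×96 / (8×63)
  = 1 − 576/504 = 1 − 1.1429 ≈ -0.143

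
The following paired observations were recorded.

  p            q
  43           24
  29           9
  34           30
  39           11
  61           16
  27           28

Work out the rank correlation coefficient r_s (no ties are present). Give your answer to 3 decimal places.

Rank p: 5, 2, 3, 4, 6, 1
Rank q: 4, 1, 6, 2, 3, 5
d = rank(p) − rank(q): 1, 1, -3, 2, 3, -4; Σd² = 40
ρ = 1 − 6Σd² / [n(n²−1)] = 1 − 6×40 / (6×35) = 1 − 240/210 ≈ -0.143

-0.143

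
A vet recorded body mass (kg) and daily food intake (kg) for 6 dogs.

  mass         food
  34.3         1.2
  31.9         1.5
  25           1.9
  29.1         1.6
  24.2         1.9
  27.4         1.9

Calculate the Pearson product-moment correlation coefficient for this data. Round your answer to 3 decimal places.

-0.953

n = 6, Σx = 171.9, Σy = 10, Σx² = 5002.31, Σy² = 17.08, Σxy = 281.11
nΣxy − ΣxΣy = 1686.66 − 1719 = -32.34
nΣx² − (Σx)² = 30013.86 − 29549.61 = 464.25; nΣy² − (Σy)² = 102.48 − 100 = 2.48
r = -32.34 / √(464.25 × 2.48) = -32.34 / 33.9314 ≈ -0.953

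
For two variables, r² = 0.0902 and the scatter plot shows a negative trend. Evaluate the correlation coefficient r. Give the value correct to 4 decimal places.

|r| = √0.0902 = 0.3003
The association is negative, so r = −0.3003.

-0.3003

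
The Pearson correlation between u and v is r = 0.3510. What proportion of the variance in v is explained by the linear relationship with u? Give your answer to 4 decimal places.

0.1232

r² = (0.3510)² = 0.1232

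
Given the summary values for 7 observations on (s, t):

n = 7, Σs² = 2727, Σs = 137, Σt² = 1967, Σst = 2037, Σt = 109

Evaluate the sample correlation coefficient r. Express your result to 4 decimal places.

r = (nΣst − ΣsΣt) / √[(nΣs² − (Σs)²)(nΣt² − (Σt)²)]
Numerator: 7×2037 − 137×109 = -674
Denominator: √[(19089 − 18769)(13769 − 11881)] = √[320 × 1888] = 777.2773
r = -674 / 777.2773 ≈ -0.8671

-0.8671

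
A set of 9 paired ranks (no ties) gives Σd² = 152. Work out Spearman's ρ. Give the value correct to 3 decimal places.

ρ = 1 − 6Σd² / [n(n²−1)] = 1 − 6×152 / (9×80)
  = 1 − 912/720 = 1 − 1.2667 ≈ -0.267

-0.267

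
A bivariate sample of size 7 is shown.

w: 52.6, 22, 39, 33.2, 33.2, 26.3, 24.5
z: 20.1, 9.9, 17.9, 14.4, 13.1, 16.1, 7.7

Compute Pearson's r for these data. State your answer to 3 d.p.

n = 7, Σw = 230.8, Σz = 99.2, Σw² = 8268.18, Σz² = 1519.9, Σwz = 3498.24
nΣwz − ΣwΣz = 24487.68 − 22895.36 = 1592.32
nΣw² − (Σw)² = 57877.26 − 53268.64 = 4608.62; nΣz² − (Σz)² = 10639.3 − 9840.64 = 798.66
r = 1592.32 / √(4608.62 × 798.66) = 1592.32 / 1918.5204 ≈ 0.830

0.830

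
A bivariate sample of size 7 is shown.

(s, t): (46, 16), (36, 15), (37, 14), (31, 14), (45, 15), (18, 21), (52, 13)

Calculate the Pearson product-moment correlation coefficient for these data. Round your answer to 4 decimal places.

-0.7376

n = 7, Σs = 265, Σt = 108, Σs² = 10795, Σt² = 1708, Σst = 3957
nΣst − ΣsΣt = 27699 − 28620 = -921
nΣs² − (Σs)² = 75565 − 70225 = 5340; nΣt² − (Σt)² = 11956 − 11664 = 292
r = -921 / √(5340 × 292) = -921 / 1248.7113 ≈ -0.7376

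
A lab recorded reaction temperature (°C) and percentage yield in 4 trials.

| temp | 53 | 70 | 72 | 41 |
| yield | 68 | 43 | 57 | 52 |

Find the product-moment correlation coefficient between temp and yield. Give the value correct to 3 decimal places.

-0.282

n = 4, Σx = 236, Σy = 220, Σx² = 14574, Σy² = 12426, Σxy = 12850
nΣxy − ΣxΣy = 51400 − 51920 = -520
nΣx² − (Σx)² = 58296 − 55696 = 2600; nΣy² − (Σy)² = 49704 − 48400 = 1304
r = -520 / √(2600 × 1304) = -520 / 1841.3039 ≈ -0.282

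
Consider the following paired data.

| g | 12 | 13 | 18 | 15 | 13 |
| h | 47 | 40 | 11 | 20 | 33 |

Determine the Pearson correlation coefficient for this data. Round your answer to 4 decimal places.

n = 5, Σg = 71, Σh = 151, Σg² = 1031, Σh² = 5419, Σgh = 2011
nΣgh − ΣgΣh = 10055 − 10721 = -666
nΣg² − (Σg)² = 5155 − 5041 = 114; nΣh² − (Σh)² = 27095 − 22801 = 4294
r = -666 / √(114 × 4294) = -666 / 699.6542 ≈ -0.9519

-0.9519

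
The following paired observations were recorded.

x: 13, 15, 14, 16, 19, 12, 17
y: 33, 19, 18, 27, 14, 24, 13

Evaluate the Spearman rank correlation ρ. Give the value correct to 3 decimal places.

Rank x: 2, 4, 3, 5, 7, 1, 6
Rank y: 7, 4, 3, 6, 2, 5, 1
d = rank(x) − rank(y): -5, 0, 0, -1, 5, -4, 5; Σd² = 92
ρ = 1 − 6Σd² / [n(n²−1)] = 1 − 6×92 / (7×48) = 1 − 552/336 ≈ -0.643

-0.643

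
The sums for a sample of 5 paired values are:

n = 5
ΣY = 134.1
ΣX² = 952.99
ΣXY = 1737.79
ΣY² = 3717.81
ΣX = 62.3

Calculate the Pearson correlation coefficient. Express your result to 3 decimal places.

r = (nΣXY − ΣXΣY) / √[(nΣX² − (ΣX)²)(nΣY² − (ΣY)²)]
Numerator: 5×1737.79 − 62.3×134.1 = 334.52
Denominator: √[(4764.95 − 3881.29)(18589.05 − 17982.81)] = √[883.66 × 606.24] = 731.9222
r = 334.52 / 731.9222 ≈ 0.457

0.457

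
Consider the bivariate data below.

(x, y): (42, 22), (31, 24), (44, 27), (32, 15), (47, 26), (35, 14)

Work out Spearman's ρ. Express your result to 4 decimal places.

0.5429

Rank x: 4, 1, 5, 2, 6, 3
Rank y: 3, 4, 6, 2, 5, 1
d = rank(x) − rank(y): 1, -3, -1, 0, 1, 2; Σd² = 16
ρ = 1 − 6Σd² / [n(n²−1)] = 1 − 6×16 / (6×35) = 1 − 96/210 ≈ 0.5429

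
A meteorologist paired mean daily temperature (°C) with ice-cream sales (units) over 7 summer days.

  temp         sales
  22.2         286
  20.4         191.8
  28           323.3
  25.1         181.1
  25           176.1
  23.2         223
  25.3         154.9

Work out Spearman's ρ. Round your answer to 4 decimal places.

Rank temp: 2, 1, 7, 5, 4, 3, 6
Rank sales: 6, 4, 7, 3, 2, 5, 1
d = rank(temp) − rank(sales): -4, -3, 0, 2, 2, -2, 5; Σd² = 62
ρ = 1 − 6Σd² / [n(n²−1)] = 1 − 6×62 / (7×48) = 1 − 372/336 ≈ -0.1071

-0.1071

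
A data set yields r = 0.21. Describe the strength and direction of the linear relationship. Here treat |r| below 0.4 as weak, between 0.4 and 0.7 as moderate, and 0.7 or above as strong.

weak positive

r = 0.21 > 0 so the relationship is positive.
|r| = 0.21, which falls in the weak range.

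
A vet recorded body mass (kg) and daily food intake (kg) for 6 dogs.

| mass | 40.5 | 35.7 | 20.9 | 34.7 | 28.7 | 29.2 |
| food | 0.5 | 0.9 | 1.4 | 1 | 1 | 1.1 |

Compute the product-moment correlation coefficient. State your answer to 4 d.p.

n = 6, Σx = 189.7, Σy = 5.9, Σx² = 6231.97, Σy² = 6.23, Σxy = 177.16
nΣxy − ΣxΣy = 1062.96 − 1119.23 = -56.27
nΣx² − (Σx)² = 37391.82 − 35986.09 = 1405.73; nΣy² − (Σy)² = 37.38 − 34.81 = 2.57
r = -56.27 / √(1405.73 × 2.57) = -56.27 / 60.1060 ≈ -0.9362

-0.9362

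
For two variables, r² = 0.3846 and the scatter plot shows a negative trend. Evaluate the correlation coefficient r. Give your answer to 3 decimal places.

|r| = √0.3846 = 0.620
The association is negative, so r = −0.620.

-0.620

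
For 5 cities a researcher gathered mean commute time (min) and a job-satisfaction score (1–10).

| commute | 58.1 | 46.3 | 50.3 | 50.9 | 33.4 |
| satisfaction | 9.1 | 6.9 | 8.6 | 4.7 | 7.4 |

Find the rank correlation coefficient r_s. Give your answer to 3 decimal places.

Rank commute: 5, 2, 3, 4, 1
Rank satisfaction: 5, 2, 4, 1, 3
d = rank(commute) − rank(satisfaction): 0, 0, -1, 3, -2; Σd² = 14
ρ = 1 − 6Σd² / [n(n²−1)] = 1 − 6×14 / (5×24) = 1 − 84/120 ≈ 0.300

0.300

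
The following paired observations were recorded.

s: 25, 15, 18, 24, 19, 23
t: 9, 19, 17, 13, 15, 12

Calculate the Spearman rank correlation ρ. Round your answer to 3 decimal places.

-0.943

Rank s: 6, 1, 2, 5, 3, 4
Rank t: 1, 6, 5, 3, 4, 2
d = rank(s) − rank(t): 5, -5, -3, 2, -1, 2; Σd² = 68
ρ = 1 − 6Σd² / [n(n²−1)] = 1 − 6×68 / (6×35) = 1 − 408/210 ≈ -0.943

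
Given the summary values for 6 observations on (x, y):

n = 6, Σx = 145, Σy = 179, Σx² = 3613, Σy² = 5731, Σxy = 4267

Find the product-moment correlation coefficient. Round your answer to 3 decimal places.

-0.285

r = (nΣxy − ΣxΣy) / √[(nΣx² − (Σx)²)(nΣy² − (Σy)²)]
Numerator: 6×4267 − 145×179 = -353
Denominator: √[(21678 − 21025)(34386 − 32041)] = √[653 × 2345] = 1237.4510
r = -353 / 1237.4510 ≈ -0.285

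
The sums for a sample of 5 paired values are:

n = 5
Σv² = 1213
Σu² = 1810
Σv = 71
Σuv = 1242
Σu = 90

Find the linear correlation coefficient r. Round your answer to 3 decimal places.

r = (nΣuv − ΣuΣv) / √[(nΣu² − (Σu)²)(nΣv² − (Σv)²)]
Numerator: 5×1242 − 90×71 = -180
Denominator: √[(9050 − 8100)(6065 − 5041)] = √[950 × 1024] = 986.3062
r = -180 / 986.3062 ≈ -0.182

-0.182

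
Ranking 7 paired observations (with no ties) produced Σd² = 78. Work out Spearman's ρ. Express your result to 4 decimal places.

-0.3929

ρ = 1 − 6Σd² / [n(n²−1)] = 1 − 6×78 / (7×48)
  = 1 − 468/336 = 1 − 1.39286 ≈ -0.3929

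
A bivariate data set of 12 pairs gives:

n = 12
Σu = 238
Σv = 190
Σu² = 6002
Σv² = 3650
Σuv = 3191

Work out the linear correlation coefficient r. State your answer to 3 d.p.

r = (nΣuv − ΣuΣv) / √[(nΣu² − (Σu)²)(nΣv² − (Σv)²)]
Numerator: 12×3191 − 238×190 = -6928
Denominator: √[(72024 − 56644)(43800 − 36100)] = √[15380 × 7700] = 10882.3711
r = -6928 / 10882.3711 ≈ -0.637

-0.637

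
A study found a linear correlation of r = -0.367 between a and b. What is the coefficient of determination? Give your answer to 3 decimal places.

0.135

r² = (-0.367)² = 0.135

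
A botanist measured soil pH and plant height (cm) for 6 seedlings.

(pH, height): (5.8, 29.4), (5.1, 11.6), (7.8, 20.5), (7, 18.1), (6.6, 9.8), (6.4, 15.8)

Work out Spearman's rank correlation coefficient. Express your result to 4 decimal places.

Rank pH: 2, 1, 6, 5, 4, 3
Rank height: 6, 2, 5, 4, 1, 3
d = rank(pH) − rank(height): -4, -1, 1, 1, 3, 0; Σd² = 28
ρ = 1 − 6Σd² / [n(n²−1)] = 1 − 6×28 / (6×35) = 1 − 168/210 ≈ 0.2000

0.2000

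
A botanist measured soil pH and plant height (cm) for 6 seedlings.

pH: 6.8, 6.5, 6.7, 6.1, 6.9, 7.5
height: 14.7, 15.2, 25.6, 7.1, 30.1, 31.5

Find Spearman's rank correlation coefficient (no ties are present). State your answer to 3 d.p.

0.829

Rank pH: 4, 2, 3, 1, 5, 6
Rank height: 2, 3, 4, 1, 5, 6
d = rank(pH) − rank(height): 2, -1, -1, 0, 0, 0; Σd² = 6
ρ = 1 − 6Σd² / [n(n²−1)] = 1 − 6×6 / (6×35) = 1 − 36/210 ≈ 0.829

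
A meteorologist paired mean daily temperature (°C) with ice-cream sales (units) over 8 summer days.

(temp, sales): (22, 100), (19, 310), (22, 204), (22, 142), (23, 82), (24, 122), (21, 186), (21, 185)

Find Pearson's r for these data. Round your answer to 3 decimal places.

-0.850

n = 8, Σx = 174, Σy = 1331, Σx² = 3800, Σy² = 258309, Σxy = 28307
nΣxy − ΣxΣy = 226456 − 231594 = -5138
nΣx² − (Σx)² = 30400 − 30276 = 124; nΣy² − (Σy)² = 2066472 − 1771561 = 294911
r = -5138 / √(124 × 294911) = -5138 / 6047.2278 ≈ -0.850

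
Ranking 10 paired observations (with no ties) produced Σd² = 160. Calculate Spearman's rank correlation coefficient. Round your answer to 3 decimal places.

ρ = 1 − 6Σd² / [n(n²−1)] = 1 − 6×160 / (10×99)
  = 1 − 960/990 = 1 − 0.9697 ≈ 0.030

0.030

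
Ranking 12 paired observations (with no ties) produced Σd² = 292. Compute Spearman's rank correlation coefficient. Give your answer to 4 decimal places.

ρ = 1 − 6Σd² / [n(n²−1)] = 1 − 6×292 / (12×143)
  = 1 − 1752/1716 = 1 − 1.02098 ≈ -0.0210

-0.0210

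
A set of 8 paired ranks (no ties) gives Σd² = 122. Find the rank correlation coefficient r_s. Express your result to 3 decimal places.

-0.452

ρ = 1 − 6Σd² / [n(n²−1)] = 1 − 6×122 / (8×63)
  = 1 − 732/504 = 1 − 1.4524 ≈ -0.452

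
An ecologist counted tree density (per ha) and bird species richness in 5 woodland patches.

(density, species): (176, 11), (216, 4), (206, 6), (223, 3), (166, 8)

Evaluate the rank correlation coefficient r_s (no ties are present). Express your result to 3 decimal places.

-0.900

Rank density: 2, 4, 3, 5, 1
Rank species: 5, 2, 3, 1, 4
d = rank(density) − rank(species): -3, 2, 0, 4, -3; Σd² = 38
ρ = 1 − 6Σd² / [n(n²−1)] = 1 − 6×38 / (5×24) = 1 − 228/120 ≈ -0.900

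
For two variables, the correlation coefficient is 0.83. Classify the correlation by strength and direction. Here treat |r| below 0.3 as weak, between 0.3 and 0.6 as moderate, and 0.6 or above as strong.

strong positive

r = 0.83 > 0 so the relationship is positive.
|r| = 0.83, which falls in the strong range.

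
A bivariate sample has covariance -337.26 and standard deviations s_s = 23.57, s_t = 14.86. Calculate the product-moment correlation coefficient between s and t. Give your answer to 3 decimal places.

-0.963

r = Cov(s,t) / (s_s · s_t) = -337.26 / (23.57 × 14.86)
  = -337.26 / 350.2502 ≈ -0.963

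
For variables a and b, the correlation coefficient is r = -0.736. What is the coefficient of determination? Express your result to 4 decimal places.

0.5417

r² = (-0.736)² = 0.5417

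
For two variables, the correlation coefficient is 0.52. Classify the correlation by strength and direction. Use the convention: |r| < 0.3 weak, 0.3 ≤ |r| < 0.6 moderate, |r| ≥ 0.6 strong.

moderate positive

r = 0.52 > 0 so the relationship is positive.
|r| = 0.52, which falls in the moderate range.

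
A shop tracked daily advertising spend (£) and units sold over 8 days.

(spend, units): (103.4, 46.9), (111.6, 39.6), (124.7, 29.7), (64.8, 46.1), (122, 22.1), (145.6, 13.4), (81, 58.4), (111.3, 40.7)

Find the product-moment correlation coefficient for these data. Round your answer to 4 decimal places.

-0.8514

n = 8, Σx = 864.4, Σy = 296.9, Σx² = 97927.3, Σy² = 12510.09, Σxy = 29867.24
nΣxy − ΣxΣy = 238937.92 − 256640.36 = -17702.44
nΣx² − (Σx)² = 783418.4 − 747187.36 = 36231.04; nΣy² − (Σy)² = 100080.72 − 88149.61 = 11931.11
r = -17702.44 / √(36231.04 × 11931.11) = -17702.44 / 20791.2608 ≈ -0.8514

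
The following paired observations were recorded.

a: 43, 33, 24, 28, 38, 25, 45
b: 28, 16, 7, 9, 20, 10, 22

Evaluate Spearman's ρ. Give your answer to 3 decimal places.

0.929

Rank a: 6, 4, 1, 3, 5, 2, 7
Rank b: 7, 4, 1, 2, 5, 3, 6
d = rank(a) − rank(b): -1, 0, 0, 1, 0, -1, 1; Σd² = 4
ρ = 1 − 6Σd² / [n(n²−1)] = 1 − 6×4 / (7×48) = 1 − 24/336 ≈ 0.929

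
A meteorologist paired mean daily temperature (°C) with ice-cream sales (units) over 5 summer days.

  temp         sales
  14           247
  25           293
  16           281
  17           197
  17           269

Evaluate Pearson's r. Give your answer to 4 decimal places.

n = 5, Σx = 89, Σy = 1287, Σx² = 1655, Σy² = 336989, Σxy = 23201
nΣxy − ΣxΣy = 116005 − 114543 = 1462
nΣx² − (Σx)² = 8275 − 7921 = 354; nΣy² − (Σy)² = 1684945 − 1656369 = 28576
r = 1462 / √(354 × 28576) = 1462 / 3180.5509 ≈ 0.4597

0.4597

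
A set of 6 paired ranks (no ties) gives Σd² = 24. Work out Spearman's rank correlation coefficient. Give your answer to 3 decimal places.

ρ = 1 − 6Σd² / [n(n²−1)] = 1 − 6×24 / (6×35)
  = 1 − 144/210 = 1 − 0.6857 ≈ 0.314

0.314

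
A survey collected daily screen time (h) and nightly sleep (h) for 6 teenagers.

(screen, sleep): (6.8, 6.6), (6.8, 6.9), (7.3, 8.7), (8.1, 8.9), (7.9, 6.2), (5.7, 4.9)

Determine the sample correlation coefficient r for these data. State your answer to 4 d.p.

n = 6, Σx = 42.6, Σy = 42.2, Σx² = 306.28, Σy² = 308.52, Σxy = 304.31
nΣxy − ΣxΣy = 1825.86 − 1797.72 = 28.14
nΣx² − (Σx)² = 1837.68 − 1814.76 = 22.92; nΣy² − (Σy)² = 1851.12 − 1780.84 = 70.28
r = 28.14 / √(22.92 × 70.28) = 28.14 / 40.1350 ≈ 0.7011

0.7011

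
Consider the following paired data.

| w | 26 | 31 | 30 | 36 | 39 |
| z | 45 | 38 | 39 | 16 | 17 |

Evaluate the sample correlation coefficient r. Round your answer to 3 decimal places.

-0.956

n = 5, Σw = 162, Σz = 155, Σw² = 5354, Σz² = 5535, Σwz = 4757
nΣwz − ΣwΣz = 23785 − 25110 = -1325
nΣw² − (Σw)² = 26770 − 26244 = 526; nΣz² − (Σz)² = 27675 − 24025 = 3650
r = -1325 / √(526 × 3650) = -1325 / 1385.6046 ≈ -0.956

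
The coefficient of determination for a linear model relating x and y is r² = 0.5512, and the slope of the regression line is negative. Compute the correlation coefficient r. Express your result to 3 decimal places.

-0.742

|r| = √0.5512 = 0.742
The association is negative, so r = −0.742.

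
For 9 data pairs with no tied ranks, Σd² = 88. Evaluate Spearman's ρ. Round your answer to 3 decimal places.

0.267

ρ = 1 − 6Σd² / [n(n²−1)] = 1 − 6×88 / (9×80)
  = 1 − 528/720 = 1 − 0.7333 ≈ 0.267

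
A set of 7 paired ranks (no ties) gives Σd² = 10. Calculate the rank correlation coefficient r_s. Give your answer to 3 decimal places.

ρ = 1 − 6Σd² / [n(n²−1)] = 1 − 6×10 / (7×48)
  = 1 − 60/336 = 1 − 0.1786 ≈ 0.821

0.821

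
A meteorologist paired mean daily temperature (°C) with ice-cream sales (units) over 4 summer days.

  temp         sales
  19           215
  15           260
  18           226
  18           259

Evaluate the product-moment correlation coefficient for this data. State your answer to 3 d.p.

n = 4, Σx = 70, Σy = 960, Σx² = 1234, Σy² = 231982, Σxy = 16715
nΣxy − ΣxΣy = 66860 − 67200 = -340
nΣx² − (Σx)² = 4936 − 4900 = 36; nΣy² − (Σy)² = 927928 − 921600 = 6328
r = -340 / √(36 × 6328) = -340 / 477.2924 ≈ -0.712

-0.712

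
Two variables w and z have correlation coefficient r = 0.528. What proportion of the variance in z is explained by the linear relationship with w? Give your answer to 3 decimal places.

0.279

r² = (0.528)² = 0.279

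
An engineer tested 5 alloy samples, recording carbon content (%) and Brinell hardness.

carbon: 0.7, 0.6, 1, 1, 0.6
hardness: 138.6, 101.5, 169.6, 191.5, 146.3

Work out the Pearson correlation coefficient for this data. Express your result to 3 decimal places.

n = 5, Σx = 3.9, Σy = 747.5, Σx² = 3.21, Σy² = 116352.31, Σxy = 606.8
nΣxy − ΣxΣy = 3034 − 2915.25 = 118.75
nΣx² − (Σx)² = 16.05 − 15.21 = 0.84; nΣy² − (Σy)² = 581761.55 − 558756.25 = 23005.3
r = 118.75 / √(0.84 × 23005.3) = 118.75 / 139.0124 ≈ 0.854

0.854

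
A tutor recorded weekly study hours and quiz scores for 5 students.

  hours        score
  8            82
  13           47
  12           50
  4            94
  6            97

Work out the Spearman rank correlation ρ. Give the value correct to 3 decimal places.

-0.900

Rank hours: 3, 5, 4, 1, 2
Rank score: 3, 1, 2, 4, 5
d = rank(hours) − rank(score): 0, 4, 2, -3, -3; Σd² = 38
ρ = 1 − 6Σd² / [n(n²−1)] = 1 − 6×38 / (5×24) = 1 − 228/120 ≈ -0.900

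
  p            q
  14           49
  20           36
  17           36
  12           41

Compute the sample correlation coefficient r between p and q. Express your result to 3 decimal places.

-0.644

n = 4, Σp = 63, Σq = 162, Σp² = 1029, Σq² = 6674, Σpq = 2510
nΣpq − ΣpΣq = 10040 − 10206 = -166
nΣp² − (Σp)² = 4116 − 3969 = 147; nΣq² − (Σq)² = 26696 − 26244 = 452
r = -166 / √(147 × 452) = -166 / 257.7673 ≈ -0.644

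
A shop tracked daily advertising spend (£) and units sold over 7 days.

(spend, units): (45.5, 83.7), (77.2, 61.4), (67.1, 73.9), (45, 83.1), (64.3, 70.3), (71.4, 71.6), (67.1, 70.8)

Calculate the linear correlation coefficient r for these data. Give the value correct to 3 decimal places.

n = 7, Σx = 437.6, Σy = 514.8, Σx² = 28292.36, Σy² = 38223.76, Σxy = 31629.83
nΣxy − ΣxΣy = 221408.81 − 225276.48 = -3867.67
nΣx² − (Σx)² = 198046.52 − 191493.76 = 6552.76; nΣy² − (Σy)² = 267566.32 − 265019.04 = 2547.28
r = -3867.67 / √(6552.76 × 2547.28) = -3867.67 / 4085.5495 ≈ -0.947

-0.947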